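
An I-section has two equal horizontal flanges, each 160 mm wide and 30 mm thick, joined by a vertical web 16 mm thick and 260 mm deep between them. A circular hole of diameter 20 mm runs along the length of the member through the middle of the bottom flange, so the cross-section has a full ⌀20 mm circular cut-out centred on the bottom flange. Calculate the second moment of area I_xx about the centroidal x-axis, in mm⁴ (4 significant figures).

I_xx ≈ 2.192 × 10⁸ mm⁴

Treat the section as a set of non-overlapping primitives; coordinates are from the bounding-box lower-left.
Bottom flange: 160 × 30, A = 4 800 mm², y = 15 mm, Ī = 360 000 mm⁴.
Web: 16 × 260, A = 4 160 mm², y = 160 mm, Ī = 23 434 667 mm⁴.
Top flange: 160 × 30, A = 4 800 mm², y = 305 mm, Ī = 360 000 mm⁴.
Hole (subtracted): ⌀20, A = 314.159 mm², y = 15 mm, Ī = 7853.98 mm⁴.
Centroid: ȳ = ΣA·y / ΣA = 163.388 mm.
Transfer each piece to the centroidal x-axis using Ī + A·d² with d = y − 163.388:
  bottom flange: d = -148.388 mm → contributes +106 051 043 mm⁴
  web: d = -3.38789 mm → contributes +23 482 414 mm⁴
  top flange: d = 141.612 mm → contributes +96 619 144 mm⁴
  hole: d = -148.388 mm → contributes −6 925 317 mm⁴
Total I = 219 227 285 mm⁴.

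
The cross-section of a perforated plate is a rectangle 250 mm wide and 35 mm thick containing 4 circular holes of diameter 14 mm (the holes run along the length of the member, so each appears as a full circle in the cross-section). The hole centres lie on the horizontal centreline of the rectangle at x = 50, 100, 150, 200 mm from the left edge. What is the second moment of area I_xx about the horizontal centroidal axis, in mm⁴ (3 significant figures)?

I_xx ≈ 8.86 × 10⁵ mm⁴

Split into non-overlapping primitives; take the origin at the lower-left of the bounding box.
Plate: 250 × 35, A = 8 750 mm², y = 17.5 mm, Ī = 893 229 mm⁴.
Hole 1 (subtracted): ⌀14, A = 153.94 mm², y = 17.5 mm, Ī = 1885.7 mm⁴.
Hole 2 (subtracted): ⌀14, A = 153.94 mm², y = 17.5 mm, Ī = 1885.7 mm⁴.
Hole 3 (subtracted): ⌀14, A = 153.94 mm², y = 17.5 mm, Ī = 1885.7 mm⁴.
Hole 4 (subtracted): ⌀14, A = 153.94 mm², y = 17.5 mm, Ī = 1885.7 mm⁴.
By symmetry the centroid is at mid-height, ȳ = 17.5 mm.
All pieces are centred on the horizontal centroidal axis, so I = ΣĪ (holes subtracted) = 885 686 mm⁴.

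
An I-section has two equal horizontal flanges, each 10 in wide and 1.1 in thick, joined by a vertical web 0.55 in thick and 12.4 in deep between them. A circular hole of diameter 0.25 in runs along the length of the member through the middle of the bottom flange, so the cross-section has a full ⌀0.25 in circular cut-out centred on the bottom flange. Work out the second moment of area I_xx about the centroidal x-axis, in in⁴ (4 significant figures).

I_xx ≈ 1090 in⁴

Treat the section as a set of non-overlapping primitives; coordinates are from the bounding-box lower-left.
Bottom flange: 10 × 1.1, A = 11 in², y = 0.55 in, Ī = 1.10917 in⁴.
Web: 0.55 × 12.4, A = 6.82 in², y = 7.3 in, Ī = 87.3869 in⁴.
Top flange: 10 × 1.1, A = 11 in², y = 14.05 in, Ī = 1.10917 in⁴.
Hole (subtracted): ⌀0.25, A = 0.0490874 in², y = 0.55 in, Ī = 0.000191748 in⁴.
Centroid: ȳ = ΣA·y / ΣA = 7.31152 in.
Transfer each piece to the centroidal x-axis using Ī + A·d² with d = y − 7.31152:
  bottom flange: d = -6.76152 in → contributes +504.008 in⁴
  web: d = -0.0115165 in → contributes +87.3878 in⁴
  top flange: d = 6.73848 in → contributes +500.588 in⁴
  hole: d = -6.76152 in → contributes −2.24437 in⁴
Total I = 1089.74 in⁴.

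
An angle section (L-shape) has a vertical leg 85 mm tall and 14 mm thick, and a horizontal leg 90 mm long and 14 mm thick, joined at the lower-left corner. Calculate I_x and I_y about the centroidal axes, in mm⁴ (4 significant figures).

I_x ≈ 1.442 × 10⁶ mm⁴, I_y ≈ 1.669 × 10⁶ mm⁴

Decompose the section into non-overlapping parts with the origin at the bottom-left of its bounding rectangle.
Vertical leg: 14 × 85, A = 1 190 mm², y = 42.5 mm, Ī = 716 479 mm⁴.
Horizontal leg (remainder): 76 × 14, A = 1 064 mm², y = 7 mm, Ī = 17378.7 mm⁴.
Centroid: ȳ = ΣA·y / ΣA = 25.7422 mm.
Transfer each piece to the centroidal x-axis using Ī + A·d² with d = y − 25.7422:
  vertical leg: d = 16.7578 mm → contributes +1 050 658 mm⁴
  horizontal leg (remainder): d = -18.7422 mm → contributes +391 131 mm⁴
Total I = 1 441 790 mm⁴.
For the y-axis: x̄ = 28.2422 mm.
Repeating about the centroidal y-axis gives I_y = 1 669 097 mm⁴.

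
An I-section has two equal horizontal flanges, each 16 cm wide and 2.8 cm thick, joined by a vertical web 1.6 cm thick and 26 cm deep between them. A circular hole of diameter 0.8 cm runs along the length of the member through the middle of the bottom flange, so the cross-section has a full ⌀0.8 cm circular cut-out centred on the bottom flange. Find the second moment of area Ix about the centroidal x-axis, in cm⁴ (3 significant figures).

Split into non-overlapping primitives; take the origin at the lower-left of the bounding box.
Bottom flange: 16 × 2.8, A = 44.8 cm², y = 1.4 cm, Ī = 29.269 cm⁴.
Web: 1.6 × 26, A = 41.6 cm², y = 15.8 cm, Ī = 2343.5 cm⁴.
Top flange: 16 × 2.8, A = 44.8 cm², y = 30.2 cm, Ī = 29.269 cm⁴.
Hole (subtracted): ⌀0.8, A = 0.50265 cm², y = 1.4 cm, Ī = 0.020106 cm⁴.
Centroid: ȳ = ΣA·y / ΣA = 15.855 cm.
Transfer each piece to the centroidal x-axis using Ī + A·d² with d = y − 15.855:
  bottom flange: d = -14.455 cm → contributes +9390.6 cm⁴
  web: d = -0.055382 cm → contributes +2343.6 cm⁴
  top flange: d = 14.345 cm → contributes +9247.7 cm⁴
  hole: d = -14.455 cm → contributes −105.05 cm⁴
Total I = 20 877 cm⁴.

Ix ≈ 2.09 × 10⁴ cm⁴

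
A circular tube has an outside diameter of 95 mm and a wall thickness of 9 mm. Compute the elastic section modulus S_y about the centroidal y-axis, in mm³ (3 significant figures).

Split into non-overlapping primitives; take the origin at the lower-left of the bounding box.
Outer circle: ⌀95, A = 7088.2 mm², x = 47.5 mm, Ī = 3 998 198 mm⁴.
Bore (subtracted): ⌀77, A = 4656.6 mm², x = 47.5 mm, Ī = 1 725 571 mm⁴.
By symmetry the centroid is at mid-width, x̄ = 47.5 mm.
All pieces are centred on the centroidal y-axis, so I = ΣĪ (holes subtracted) = 2 272 627 mm⁴.
Extreme fibre distance c = 47.5 mm; S = I/c = 47 845 mm³.

S_y ≈ 4.78 × 10⁴ mm³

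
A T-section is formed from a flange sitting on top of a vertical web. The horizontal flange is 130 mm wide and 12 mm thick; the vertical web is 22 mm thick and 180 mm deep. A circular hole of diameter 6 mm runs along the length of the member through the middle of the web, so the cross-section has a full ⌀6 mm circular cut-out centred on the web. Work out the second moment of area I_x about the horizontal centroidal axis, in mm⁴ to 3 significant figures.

Split into non-overlapping primitives; take the origin at the lower-left of the bounding box.
Flange: 130 × 12, A = 1 560 mm², y = 186 mm, Ī = 18 720 mm⁴.
Web: 22 × 180, A = 3 960 mm², y = 90 mm, Ī = 10 692 000 mm⁴.
Hole (subtracted): ⌀6, A = 28.274 mm², y = 90 mm, Ī = 63.617 mm⁴.
Centroid: ȳ = ΣA·y / ΣA = 117.27 mm.
Transfer each piece to the horizontal centroidal axis using Ī + A·d² with d = y − 117.27:
  flange: d = 68.73 mm → contributes +7 387 843 mm⁴
  web: d = -27.27 mm → contributes +13 636 891 mm⁴
  hole: d = -27.27 mm → contributes −21 090 mm⁴
Total I = 21 003 644 mm⁴.

I_x ≈ 2.10 × 10⁷ mm⁴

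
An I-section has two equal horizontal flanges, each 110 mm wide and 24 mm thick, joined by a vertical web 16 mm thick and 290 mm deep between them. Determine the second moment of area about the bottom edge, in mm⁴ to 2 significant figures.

I_base ≈ 4.5 × 10⁸ mm⁴

Decompose the section into non-overlapping parts with the origin at the bottom-left of its bounding rectangle.
Bottom flange: 110 × 24, A = 2 640 mm², y = 12 mm, Ī = 126 720 mm⁴.
Web: 16 × 290, A = 4 640 mm², y = 169 mm, Ī = 32 518 667 mm⁴.
Top flange: 110 × 24, A = 2 640 mm², y = 326 mm, Ī = 126 720 mm⁴.
Transfer each piece to a horizontal axis along the bottom face using Ī + A·d² with d = y − 0:
  bottom flange: d = 12 mm → contributes +506 880 mm⁴
  web: d = 169 mm → contributes +165 041 707 mm⁴
  top flange: d = 326 mm → contributes +280 695 360 mm⁴
Total I = 446 243 947 mm⁴.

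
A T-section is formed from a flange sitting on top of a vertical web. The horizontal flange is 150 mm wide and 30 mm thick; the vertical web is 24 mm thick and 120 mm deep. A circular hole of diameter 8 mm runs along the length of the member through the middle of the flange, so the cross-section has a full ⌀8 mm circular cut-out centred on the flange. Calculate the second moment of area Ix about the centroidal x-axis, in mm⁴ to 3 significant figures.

Break the section into simple shapes (no overlaps), measuring from the bottom-left corner of the bounding box.
Flange: 150 × 30, A = 4 500 mm², y = 135 mm, Ī = 337 500 mm⁴.
Web: 24 × 120, A = 2 880 mm², y = 60 mm, Ī = 3 456 000 mm⁴.
Hole (subtracted): ⌀8, A = 50.265 mm², y = 135 mm, Ī = 201.06 mm⁴.
Centroid: ȳ = ΣA·y / ΣA = 105.53 mm.
Transfer each piece to the centroidal x-axis using Ī + A·d² with d = y − 105.53:
  flange: d = 29.469 mm → contributes +4 245 401 mm⁴
  web: d = -45.531 mm → contributes +9 426 445 mm⁴
  hole: d = 29.469 mm → contributes −43 853 mm⁴
Total I = 13 627 993 mm⁴.

Ix ≈ 1.36 × 10⁷ mm⁴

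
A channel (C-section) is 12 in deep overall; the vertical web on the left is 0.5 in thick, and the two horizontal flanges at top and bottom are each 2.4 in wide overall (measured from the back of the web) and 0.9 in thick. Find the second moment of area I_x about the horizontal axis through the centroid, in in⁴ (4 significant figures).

Split into non-overlapping primitives; take the origin at the lower-left of the bounding box.
Web: 0.5 × 12, A = 6 in², y = 6 in, Ī = 72 in⁴.
Top flange (beyond web): 1.9 × 0.9, A = 1.71 in², y = 11.55 in, Ī = 0.115425 in⁴.
Bottom flange (beyond web): 1.9 × 0.9, A = 1.71 in², y = 0.45 in, Ī = 0.115425 in⁴.
By symmetry the centroid is at mid-height, ȳ = 6 in.
Transfer each piece to the horizontal axis through the centroid using Ī + A·d² with d = y − 6:
  web: d = 0 in → contributes +72 in⁴
  top flange (beyond web): d = 5.55 in → contributes +52.7877 in⁴
  bottom flange (beyond web): d = -5.55 in → contributes +52.7877 in⁴
Total I = 177.575 in⁴.

I_x ≈ 177.6 in⁴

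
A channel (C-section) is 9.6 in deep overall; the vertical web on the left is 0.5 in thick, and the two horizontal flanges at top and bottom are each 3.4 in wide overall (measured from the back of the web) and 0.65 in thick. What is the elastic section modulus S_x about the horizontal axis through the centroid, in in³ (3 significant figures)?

S_x ≈ 23.4 in³

Split into non-overlapping primitives; take the origin at the lower-left of the bounding box.
Web: 0.5 × 9.6, A = 4.8 in², y = 4.8 in, Ī = 36.864 in⁴.
Top flange (beyond web): 2.9 × 0.65, A = 1.885 in², y = 9.275 in, Ī = 0.066368 in⁴.
Bottom flange (beyond web): 2.9 × 0.65, A = 1.885 in², y = 0.325 in, Ī = 0.066368 in⁴.
By symmetry the centroid is at mid-height, ȳ = 4.8 in.
Transfer each piece to the horizontal axis through the centroid using Ī + A·d² with d = y − 4.8:
  web: d = 0 in → contributes +36.864 in⁴
  top flange (beyond web): d = 4.475 in → contributes +37.815 in⁴
  bottom flange (beyond web): d = -4.475 in → contributes +37.815 in⁴
Total I = 112.49 in⁴.
Extreme fibre distance c = 4.8 in; S = I/c = 23.436 in³.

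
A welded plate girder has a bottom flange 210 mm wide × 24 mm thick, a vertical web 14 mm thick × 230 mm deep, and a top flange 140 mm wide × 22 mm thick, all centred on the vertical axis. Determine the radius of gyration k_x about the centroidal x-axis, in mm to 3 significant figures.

Split into non-overlapping primitives; take the origin at the lower-left of the bounding box.
Bottom plate: 210 × 24, A = 5 040 mm², y = 12 mm, Ī = 241 920 mm⁴.
Web plate: 14 × 230, A = 3 220 mm², y = 139 mm, Ī = 14 194 833 mm⁴.
Top plate: 140 × 22, A = 3 080 mm², y = 265 mm, Ī = 124 227 mm⁴.
Centroid: ȳ = ΣA·y / ΣA = 116.78 mm.
Transfer each piece to the centroidal x-axis using Ī + A·d² with d = y − 116.78:
  bottom plate: d = -104.78 mm → contributes +55 572 969 mm⁴
  web plate: d = 22.222 mm → contributes +15 784 957 mm⁴
  top plate: d = 148.22 mm → contributes +67 791 294 mm⁴
Total I = 139 149 220 mm⁴.
Radius of gyration: k = √(I/A) = √(139 149 220 / 11 340) = 110.77 mm.

k_x ≈ 111 mm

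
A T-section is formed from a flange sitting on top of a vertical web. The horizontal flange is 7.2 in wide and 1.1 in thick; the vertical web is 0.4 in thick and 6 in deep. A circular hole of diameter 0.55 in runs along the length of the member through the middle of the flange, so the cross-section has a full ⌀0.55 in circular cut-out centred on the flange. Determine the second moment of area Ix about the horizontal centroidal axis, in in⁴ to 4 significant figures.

Ix ≈ 31.04 in⁴

Treat the section as a set of non-overlapping primitives; coordinates are from the bounding-box lower-left.
Flange: 7.2 × 1.1, A = 7.92 in², y = 6.55 in, Ī = 0.7986 in⁴.
Web: 0.4 × 6, A = 2.4 in², y = 3 in, Ī = 7.2 in⁴.
Hole (subtracted): ⌀0.55, A = 0.237583 in², y = 6.55 in, Ī = 0.0044918 in⁴.
Centroid: ȳ = ΣA·y / ΣA = 5.70496 in.
Transfer each piece to the horizontal centroidal axis using Ī + A·d² with d = y − 5.70496:
  flange: d = 0.845035 in → contributes +6.45415 in⁴
  web: d = -2.70496 in → contributes +24.7604 in⁴
  hole: d = 0.845035 in → contributes −0.174146 in⁴
Total I = 31.0404 in⁴.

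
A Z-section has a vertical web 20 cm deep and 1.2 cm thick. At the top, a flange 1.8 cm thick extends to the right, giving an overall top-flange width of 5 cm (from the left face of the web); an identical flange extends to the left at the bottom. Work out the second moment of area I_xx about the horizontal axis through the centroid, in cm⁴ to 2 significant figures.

I_xx ≈ 1900 cm⁴

Treat the section as a set of non-overlapping primitives; coordinates are from the bounding-box lower-left.
Web: 1.2 × 20, A = 24 cm², y = 10 cm, Ī = 800 cm⁴.
Top flange (beyond web): 3.8 × 1.8, A = 6.84 cm², y = 19.1 cm, Ī = 1.847 cm⁴.
Bottom flange (beyond web): 3.8 × 1.8, A = 6.84 cm², y = 0.9 cm, Ī = 1.847 cm⁴.
Centroid: ȳ = ΣA·y / ΣA = 10 cm.
Transfer each piece to the horizontal axis through the centroid using Ī + A·d² with d = y − 10:
  web: d = 0 cm → contributes +800 cm⁴
  top flange (beyond web): d = 9.1 cm → contributes +568.3 cm⁴
  bottom flange (beyond web): d = -9.1 cm → contributes +568.3 cm⁴
Total I = 1 937 cm⁴.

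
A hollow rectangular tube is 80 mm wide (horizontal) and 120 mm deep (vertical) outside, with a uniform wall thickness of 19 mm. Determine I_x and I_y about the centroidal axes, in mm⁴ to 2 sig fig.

Break the section into simple shapes (no overlaps), measuring from the bottom-left corner of the bounding box.
Outer rectangle: 80 × 120, A = 9 600 mm², y = 60 mm, Ī = 11 520 000 mm⁴.
Inner void (subtracted): 42 × 82, A = 3 444 mm², y = 60 mm, Ī = 1 929 788 mm⁴.
By symmetry the centroid is at mid-height, ȳ = 60 mm.
All pieces are centred on the centroidal x-axis, so I = ΣĪ (holes subtracted) = 9 590 212 mm⁴.
Repeating about the centroidal y-axis gives I_y = 4 613 732 mm⁴.

I_x ≈ 9.6 × 10⁶ mm⁴, I_y ≈ 4.6 × 10⁶ mm⁴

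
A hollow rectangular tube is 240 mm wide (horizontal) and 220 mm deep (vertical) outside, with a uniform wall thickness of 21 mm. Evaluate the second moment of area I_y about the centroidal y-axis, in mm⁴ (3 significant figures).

I_y ≈ 1.38 × 10⁸ mm⁴

Treat the section as a set of non-overlapping primitives; coordinates are from the bounding-box lower-left.
Outer rectangle: 240 × 220, A = 52 800 mm², x = 120 mm, Ī = 253 440 000 mm⁴.
Inner void (subtracted): 198 × 178, A = 35 244 mm², x = 120 mm, Ī = 115 142 148 mm⁴.
By symmetry the centroid is at mid-width, x̄ = 120 mm.
All pieces are centred on the centroidal y-axis, so I = ΣĪ (holes subtracted) = 138 297 852 mm⁴.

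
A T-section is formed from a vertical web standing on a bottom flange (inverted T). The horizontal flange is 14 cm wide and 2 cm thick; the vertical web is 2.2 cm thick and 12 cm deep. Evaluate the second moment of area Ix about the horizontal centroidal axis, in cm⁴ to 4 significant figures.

Split into non-overlapping primitives; take the origin at the lower-left of the bounding box.
Flange: 14 × 2, A = 28 cm², y = 1 cm, Ī = 9.33333 cm⁴.
Web: 2.2 × 12, A = 26.4 cm², y = 8 cm, Ī = 316.8 cm⁴.
Centroid: ȳ = ΣA·y / ΣA = 4.39706 cm.
Transfer each piece to the horizontal centroidal axis using Ī + A·d² with d = y − 4.39706:
  flange: d = -3.39706 cm → contributes +332.454 cm⁴
  web: d = 3.60294 cm → contributes +659.503 cm⁴
Total I = 991.957 cm⁴.

Ix ≈ 992.0 cm⁴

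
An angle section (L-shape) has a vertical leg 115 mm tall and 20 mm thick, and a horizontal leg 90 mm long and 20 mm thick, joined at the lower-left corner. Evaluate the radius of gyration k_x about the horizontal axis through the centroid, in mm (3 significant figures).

k_x ≈ 35.0 mm

Decompose the section into non-overlapping parts with the origin at the bottom-left of its bounding rectangle.
Vertical leg: 20 × 115, A = 2 300 mm², y = 57.5 mm, Ī = 2 534 792 mm⁴.
Horizontal leg (remainder): 70 × 20, A = 1 400 mm², y = 10 mm, Ī = 46 667 mm⁴.
Centroid: ȳ = ΣA·y / ΣA = 39.527 mm.
Transfer each piece to the horizontal axis through the centroid using Ī + A·d² with d = y − 39.527:
  vertical leg: d = 17.973 mm → contributes +3 277 756 mm⁴
  horizontal leg (remainder): d = -29.527 mm → contributes +1 267 250 mm⁴
Total I = 4 545 006 mm⁴.
Radius of gyration: k = √(I/A) = √(4 545 006 / 3 700) = 35.048 mm.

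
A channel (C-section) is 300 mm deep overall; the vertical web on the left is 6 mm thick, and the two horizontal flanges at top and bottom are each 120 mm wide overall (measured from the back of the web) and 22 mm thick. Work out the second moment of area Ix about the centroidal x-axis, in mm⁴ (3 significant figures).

Ix ≈ 1.11 × 10⁸ mm⁴

Split into non-overlapping primitives; take the origin at the lower-left of the bounding box.
Web: 6 × 300, A = 1 800 mm², y = 150 mm, Ī = 13 500 000 mm⁴.
Top flange (beyond web): 114 × 22, A = 2 508 mm², y = 289 mm, Ī = 101 156 mm⁴.
Bottom flange (beyond web): 114 × 22, A = 2 508 mm², y = 11 mm, Ī = 101 156 mm⁴.
By symmetry the centroid is at mid-height, ȳ = 150 mm.
Transfer each piece to the centroidal x-axis using Ī + A·d² with d = y − 150:
  web: d = 0 mm → contributes +13 500 000 mm⁴
  top flange (beyond web): d = 139 mm → contributes +48 558 224 mm⁴
  bottom flange (beyond web): d = -139 mm → contributes +48 558 224 mm⁴
Total I = 110 616 448 mm⁴.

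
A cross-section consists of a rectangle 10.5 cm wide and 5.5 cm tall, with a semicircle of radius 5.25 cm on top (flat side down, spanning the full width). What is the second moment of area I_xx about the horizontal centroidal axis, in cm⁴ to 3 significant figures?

Decompose the section into non-overlapping parts with the origin at the bottom-left of its bounding rectangle.
Rectangular body: 10.5 × 5.5, A = 57.75 cm², y = 2.75 cm, Ī = 145.58 cm⁴.
Semicircular cap: semicircle r = 5.25, A = 43.295 cm², y = 7.7282 cm, Ī = 83.381 cm⁴.
Centroid: ȳ = ΣA·y / ΣA = 4.883 cm.
Transfer each piece to the horizontal centroidal axis using Ī + A·d² with d = y − 4.883:
  rectangular body: d = -2.133 cm → contributes +408.33 cm⁴
  semicircular cap: d = 2.8452 cm → contributes +433.85 cm⁴
Total I = 842.18 cm⁴.

I_xx ≈ 842 cm⁴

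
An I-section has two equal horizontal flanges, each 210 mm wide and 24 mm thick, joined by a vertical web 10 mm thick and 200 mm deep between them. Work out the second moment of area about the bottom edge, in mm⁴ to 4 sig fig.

Split into non-overlapping primitives; take the origin at the lower-left of the bounding box.
Bottom flange: 210 × 24, A = 5 040 mm², y = 12 mm, Ī = 241 920 mm⁴.
Web: 10 × 200, A = 2 000 mm², y = 124 mm, Ī = 6 666 667 mm⁴.
Top flange: 210 × 24, A = 5 040 mm², y = 236 mm, Ī = 241 920 mm⁴.
Transfer each piece to the bottom edge using Ī + A·d² with d = y − 0:
  bottom flange: d = 12 mm → contributes +967 680 mm⁴
  web: d = 124 mm → contributes +37 418 667 mm⁴
  top flange: d = 236 mm → contributes +280 949 760 mm⁴
Total I = 319 336 107 mm⁴.

I_base ≈ 3.193 × 10⁸ mm⁴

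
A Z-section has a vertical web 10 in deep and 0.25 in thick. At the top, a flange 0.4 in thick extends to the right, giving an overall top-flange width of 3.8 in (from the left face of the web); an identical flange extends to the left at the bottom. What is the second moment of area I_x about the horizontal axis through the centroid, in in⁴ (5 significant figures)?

I_x ≈ 86.305 in⁴

Break the section into simple shapes (no overlaps), measuring from the bottom-left corner of the bounding box.
Web: 0.25 × 10, A = 2.5 in², y = 5 in, Ī = 20.83333 in⁴.
Top flange (beyond web): 3.55 × 0.4, A = 1.42 in², y = 9.8 in, Ī = 0.01893333 in⁴.
Bottom flange (beyond web): 3.55 × 0.4, A = 1.42 in², y = 0.2 in, Ī = 0.01893333 in⁴.
Centroid: ȳ = ΣA·y / ΣA = 5 in.
Transfer each piece to the horizontal axis through the centroid using Ī + A·d² with d = y − 5:
  web: d = 0 in → contributes +20.83333 in⁴
  top flange (beyond web): d = 4.8 in → contributes +32.73573 in⁴
  bottom flange (beyond web): d = -4.8 in → contributes +32.73573 in⁴
Total I = 86.3048 in⁴.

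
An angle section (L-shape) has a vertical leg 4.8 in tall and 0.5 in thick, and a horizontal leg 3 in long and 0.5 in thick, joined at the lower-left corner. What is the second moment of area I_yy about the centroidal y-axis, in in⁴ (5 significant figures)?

Treat the section as a set of non-overlapping primitives; coordinates are from the bounding-box lower-left.
Vertical leg: 0.5 × 4.8, A = 2.4 in², x = 0.25 in, Ī = 0.05 in⁴.
Horizontal leg (remainder): 2.5 × 0.5, A = 1.25 in², x = 1.75 in, Ī = 0.6510417 in⁴.
Centroid: x̄ = ΣA·x / ΣA = 0.7636986 in.
Transfer each piece to the centroidal y-axis using Ī + A·d² with d = x − 0.7636986:
  vertical leg: d = -0.5136986 in → contributes +0.6833271 in⁴
  horizontal leg (remainder): d = 0.9863014 in → contributes +1.86703 in⁴
Total I = 2.550357 in⁴.

I_yy ≈ 2.5504 in⁴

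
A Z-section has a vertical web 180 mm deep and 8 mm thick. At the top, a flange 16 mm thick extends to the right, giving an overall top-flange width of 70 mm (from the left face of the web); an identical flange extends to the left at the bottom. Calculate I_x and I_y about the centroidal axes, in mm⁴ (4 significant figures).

Decompose the section into non-overlapping parts with the origin at the bottom-left of its bounding rectangle.
Web: 8 × 180, A = 1 440 mm², y = 90 mm, Ī = 3 888 000 mm⁴.
Top flange (beyond web): 62 × 16, A = 992 mm², y = 172 mm, Ī = 21162.7 mm⁴.
Bottom flange (beyond web): 62 × 16, A = 992 mm², y = 8 mm, Ī = 21162.7 mm⁴.
Centroid: ȳ = ΣA·y / ΣA = 90 mm.
Transfer each piece to the centroidal x-axis using Ī + A·d² with d = y − 90:
  web: d = 0 mm → contributes +3 888 000 mm⁴
  top flange (beyond web): d = 82 mm → contributes +6 691 371 mm⁴
  bottom flange (beyond web): d = -82 mm → contributes +6 691 371 mm⁴
Total I = 17 270 741 mm⁴.
For the y-axis: x̄ = 66 mm.
Repeating about the centroidal y-axis gives I_y = 3 073 621 mm⁴.

I_x ≈ 1.727 × 10⁷ mm⁴, I_y ≈ 3.074 × 10⁶ mm⁴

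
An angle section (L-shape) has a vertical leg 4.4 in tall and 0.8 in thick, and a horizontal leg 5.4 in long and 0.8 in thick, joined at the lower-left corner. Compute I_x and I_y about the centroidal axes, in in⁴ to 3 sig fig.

I_x ≈ 11.7 in⁴, I_y ≈ 19.8 in⁴

Split into non-overlapping primitives; take the origin at the lower-left of the bounding box.
Vertical leg: 0.8 × 4.4, A = 3.52 in², y = 2.2 in, Ī = 5.6789 in⁴.
Horizontal leg (remainder): 4.6 × 0.8, A = 3.68 in², y = 0.4 in, Ī = 0.19627 in⁴.
Centroid: ȳ = ΣA·y / ΣA = 1.28 in.
Transfer each piece to the centroidal x-axis using Ī + A·d² with d = y − 1.28:
  vertical leg: d = 0.92 in → contributes +8.6583 in⁴
  horizontal leg (remainder): d = -0.88 in → contributes +3.0461 in⁴
Total I = 11.704 in⁴.
For the y-axis: x̄ = 1.78 in.
Repeating about the centroidal y-axis gives I_y = 19.792 in⁴.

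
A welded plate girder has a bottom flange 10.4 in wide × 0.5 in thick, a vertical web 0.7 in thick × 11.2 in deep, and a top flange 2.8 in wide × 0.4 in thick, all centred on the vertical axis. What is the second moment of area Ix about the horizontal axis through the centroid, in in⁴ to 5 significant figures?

Ix ≈ 257.29 in⁴

Treat the section as a set of non-overlapping primitives; coordinates are from the bounding-box lower-left.
Bottom plate: 10.4 × 0.5, A = 5.2 in², y = 0.25 in, Ī = 0.1083333 in⁴.
Web plate: 0.7 × 11.2, A = 7.84 in², y = 6.1 in, Ī = 81.95413 in⁴.
Top plate: 2.8 × 0.4, A = 1.12 in², y = 11.9 in, Ī = 0.01493333 in⁴.
Centroid: ȳ = ΣA·y / ΣA = 4.410452 in.
Transfer each piece to the horizontal axis through the centroid using Ī + A·d² with d = y − 4.410452:
  bottom plate: d = -4.160452 in → contributes +90.11701 in⁴
  web plate: d = 1.689548 in → contributes +104.334 in⁴
  top plate: d = 7.489548 in → contributes +62.83946 in⁴
Total I = 257.2905 in⁴.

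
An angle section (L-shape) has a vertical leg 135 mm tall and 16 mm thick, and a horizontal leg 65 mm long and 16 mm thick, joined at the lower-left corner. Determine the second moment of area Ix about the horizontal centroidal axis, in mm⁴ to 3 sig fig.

Ix ≈ 5.33 × 10⁶ mm⁴

Treat the section as a set of non-overlapping primitives; coordinates are from the bounding-box lower-left.
Vertical leg: 16 × 135, A = 2 160 mm², y = 67.5 mm, Ī = 3 280 500 mm⁴.
Horizontal leg (remainder): 49 × 16, A = 784 mm², y = 8 mm, Ī = 16 725 mm⁴.
Centroid: ȳ = ΣA·y / ΣA = 51.655 mm.
Transfer each piece to the horizontal centroidal axis using Ī + A·d² with d = y − 51.655:
  vertical leg: d = 15.845 mm → contributes +3 822 806 mm⁴
  horizontal leg (remainder): d = -43.655 mm → contributes +1 510 833 mm⁴
Total I = 5 333 639 mm⁴.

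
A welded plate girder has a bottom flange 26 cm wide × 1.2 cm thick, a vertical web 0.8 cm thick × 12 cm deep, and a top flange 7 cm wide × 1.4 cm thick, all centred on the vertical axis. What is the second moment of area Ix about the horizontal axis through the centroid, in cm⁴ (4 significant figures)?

Ix ≈ 1531 cm⁴

Split into non-overlapping primitives; take the origin at the lower-left of the bounding box.
Bottom plate: 26 × 1.2, A = 31.2 cm², y = 0.6 cm, Ī = 3.744 cm⁴.
Web plate: 0.8 × 12, A = 9.6 cm², y = 7.2 cm, Ī = 115.2 cm⁴.
Top plate: 7 × 1.4, A = 9.8 cm², y = 13.9 cm, Ī = 1.60067 cm⁴.
Centroid: ȳ = ΣA·y / ΣA = 4.42806 cm.
Transfer each piece to the horizontal axis through the centroid using Ī + A·d² with d = y − 4.42806:
  bottom plate: d = -3.82806 cm → contributes +460.951 cm⁴
  web plate: d = 2.77194 cm → contributes +188.963 cm⁴
  top plate: d = 9.47194 cm → contributes +880.833 cm⁴
Total I = 1530.75 cm⁴.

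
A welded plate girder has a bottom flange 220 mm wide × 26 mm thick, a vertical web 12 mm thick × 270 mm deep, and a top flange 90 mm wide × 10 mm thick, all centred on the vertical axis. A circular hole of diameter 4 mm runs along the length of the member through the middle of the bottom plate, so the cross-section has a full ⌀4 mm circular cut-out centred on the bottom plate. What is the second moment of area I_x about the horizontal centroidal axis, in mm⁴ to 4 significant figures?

Decompose the section into non-overlapping parts with the origin at the bottom-left of its bounding rectangle.
Bottom plate: 220 × 26, A = 5 720 mm², y = 13 mm, Ī = 322 227 mm⁴.
Web plate: 12 × 270, A = 3 240 mm², y = 161 mm, Ī = 19 683 000 mm⁴.
Top plate: 90 × 10, A = 900 mm², y = 301 mm, Ī = 7 500 mm⁴.
Hole (subtracted): ⌀4, A = 12.5664 mm², y = 13 mm, Ī = 12.5664 mm⁴.
Centroid: ȳ = ΣA·y / ΣA = 88.0165 mm.
Transfer each piece to the horizontal centroidal axis using Ī + A·d² with d = y − 88.0165:
  bottom plate: d = -75.0165 mm → contributes +32 511 385 mm⁴
  web plate: d = 72.9835 mm → contributes +36 941 156 mm⁴
  top plate: d = 212.984 mm → contributes +40 833 274 mm⁴
  hole: d = -75.0165 mm → contributes −70729.5 mm⁴
Total I = 110 215 086 mm⁴.

I_x ≈ 1.102 × 10⁸ mm⁴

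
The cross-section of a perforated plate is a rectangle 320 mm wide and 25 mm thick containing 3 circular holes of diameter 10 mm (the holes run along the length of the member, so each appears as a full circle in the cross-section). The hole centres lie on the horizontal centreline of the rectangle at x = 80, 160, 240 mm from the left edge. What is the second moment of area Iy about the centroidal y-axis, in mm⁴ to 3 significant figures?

Iy ≈ 6.73 × 10⁷ mm⁴

Split into non-overlapping primitives; take the origin at the lower-left of the bounding box.
Plate: 320 × 25, A = 8 000 mm², x = 160 mm, Ī = 68 266 667 mm⁴.
Hole 1 (subtracted): ⌀10, A = 78.54 mm², x = 80 mm, Ī = 490.87 mm⁴.
Hole 2 (subtracted): ⌀10, A = 78.54 mm², x = 160 mm, Ī = 490.87 mm⁴.
Hole 3 (subtracted): ⌀10, A = 78.54 mm², x = 240 mm, Ī = 490.87 mm⁴.
By symmetry the centroid is at mid-width, x̄ = 160 mm.
Transfer each piece to the centroidal y-axis using Ī + A·d² with d = x − 160:
  plate: d = 0 mm → contributes +68 266 667 mm⁴
  hole 1: d = -80 mm → contributes −503 146 mm⁴
  hole 2: d = 0 mm → contributes −490.87 mm⁴
  hole 3: d = 80 mm → contributes −503 146 mm⁴
Total I = 67 259 884 mm⁴.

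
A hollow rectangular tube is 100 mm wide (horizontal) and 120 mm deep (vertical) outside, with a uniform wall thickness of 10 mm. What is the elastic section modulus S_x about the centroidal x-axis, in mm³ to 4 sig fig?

S_x ≈ 1.289 × 10⁵ mm³

Break the section into simple shapes (no overlaps), measuring from the bottom-left corner of the bounding box.
Outer rectangle: 100 × 120, A = 12 000 mm², y = 60 mm, Ī = 14 400 000 mm⁴.
Inner void (subtracted): 80 × 100, A = 8 000 mm², y = 60 mm, Ī = 6 666 667 mm⁴.
By symmetry the centroid is at mid-height, ȳ = 60 mm.
All pieces are centred on the centroidal x-axis, so I = ΣĪ (holes subtracted) = 7 733 333 mm⁴.
Extreme fibre distance c = 60 mm; S = I/c = 128 889 mm³.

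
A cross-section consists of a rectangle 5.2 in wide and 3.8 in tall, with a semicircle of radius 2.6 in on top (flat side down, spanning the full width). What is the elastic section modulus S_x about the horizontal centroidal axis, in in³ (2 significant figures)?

Split into non-overlapping primitives; take the origin at the lower-left of the bounding box.
Rectangular body: 5.2 × 3.8, A = 19.76 in², y = 1.9 in, Ī = 23.78 in⁴.
Semicircular cap: semicircle r = 2.6, A = 10.62 in², y = 4.903 in, Ī = 5.016 in⁴.
Centroid: ȳ = ΣA·y / ΣA = 2.95 in.
Transfer each piece to the horizontal centroidal axis using Ī + A·d² with d = y − 2.95:
  rectangular body: d = -1.05 in → contributes +45.56 in⁴
  semicircular cap: d = 1.954 in → contributes +45.54 in⁴
Total I = 91.1 in⁴.
Extreme fibre distance c = 3.45 in; S = I/c = 26.4 in³.

S_x ≈ 26 in³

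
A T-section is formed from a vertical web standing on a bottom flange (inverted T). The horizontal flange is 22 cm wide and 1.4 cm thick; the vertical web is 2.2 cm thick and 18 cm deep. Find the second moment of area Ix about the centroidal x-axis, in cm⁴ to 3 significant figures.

Ix ≈ 2700 cm⁴

Treat the section as a set of non-overlapping primitives; coordinates are from the bounding-box lower-left.
Flange: 22 × 1.4, A = 30.8 cm², y = 0.7 cm, Ī = 5.0307 cm⁴.
Web: 2.2 × 18, A = 39.6 cm², y = 10.4 cm, Ī = 1069.2 cm⁴.
Centroid: ȳ = ΣA·y / ΣA = 6.1563 cm.
Transfer each piece to the centroidal x-axis using Ī + A·d² with d = y − 6.1563:
  flange: d = -5.4563 cm → contributes +921.97 cm⁴
  web: d = 4.2438 cm → contributes +1782.4 cm⁴
Total I = 2704.3 cm⁴.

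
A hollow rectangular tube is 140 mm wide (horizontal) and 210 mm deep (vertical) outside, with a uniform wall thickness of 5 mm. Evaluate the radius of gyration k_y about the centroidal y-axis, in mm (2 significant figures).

k_y ≈ 58 mm

Split into non-overlapping primitives; take the origin at the lower-left of the bounding box.
Outer rectangle: 140 × 210, A = 29 400 mm², x = 70 mm, Ī = 48 020 000 mm⁴.
Inner void (subtracted): 130 × 200, A = 26 000 mm², x = 70 mm, Ī = 36 616 667 mm⁴.
By symmetry the centroid is at mid-width, x̄ = 70 mm.
All pieces are centred on the centroidal y-axis, so I = ΣĪ (holes subtracted) = 11 403 333 mm⁴.
Radius of gyration: k = √(I/A) = √(11 403 333 / 3 400) = 57.91 mm.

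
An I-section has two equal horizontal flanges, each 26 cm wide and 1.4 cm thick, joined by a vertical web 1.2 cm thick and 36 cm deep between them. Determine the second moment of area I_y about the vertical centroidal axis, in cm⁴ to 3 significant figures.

I_y ≈ 4110 cm⁴

Decompose the section into non-overlapping parts with the origin at the bottom-left of its bounding rectangle.
Bottom flange: 26 × 1.4, A = 36.4 cm², x = 13 cm, Ī = 2050.5 cm⁴.
Web: 1.2 × 36, A = 43.2 cm², x = 13 cm, Ī = 5.184 cm⁴.
Top flange: 26 × 1.4, A = 36.4 cm², x = 13 cm, Ī = 2050.5 cm⁴.
By symmetry the centroid is at mid-width, x̄ = 13 cm.
All pieces are centred on the vertical centroidal axis, so I = ΣĪ = 4106.3 cm⁴.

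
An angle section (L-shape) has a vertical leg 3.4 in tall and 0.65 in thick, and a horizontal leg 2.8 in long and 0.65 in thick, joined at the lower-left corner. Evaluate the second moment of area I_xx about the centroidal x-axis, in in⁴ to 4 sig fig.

I_xx ≈ 3.797 in⁴

Decompose the section into non-overlapping parts with the origin at the bottom-left of its bounding rectangle.
Vertical leg: 0.65 × 3.4, A = 2.21 in², y = 1.7 in, Ī = 2.12897 in⁴.
Horizontal leg (remainder): 2.15 × 0.65, A = 1.3975 in², y = 0.325 in, Ī = 0.0492036 in⁴.
Centroid: ȳ = ΣA·y / ΣA = 1.16734 in.
Transfer each piece to the centroidal x-axis using Ī + A·d² with d = y − 1.16734:
  vertical leg: d = 0.532658 in → contributes +2.756 in⁴
  horizontal leg (remainder): d = -0.842342 in → contributes +1.04079 in⁴
Total I = 3.79678 in⁴.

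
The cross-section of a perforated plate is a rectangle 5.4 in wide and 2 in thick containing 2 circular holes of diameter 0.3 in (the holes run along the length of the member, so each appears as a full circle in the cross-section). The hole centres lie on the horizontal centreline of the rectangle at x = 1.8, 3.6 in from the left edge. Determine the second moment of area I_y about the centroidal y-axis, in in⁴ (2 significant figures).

Decompose the section into non-overlapping parts with the origin at the bottom-left of its bounding rectangle.
Plate: 5.4 × 2, A = 10.8 in², x = 2.7 in, Ī = 26.24 in⁴.
Hole 1 (subtracted): ⌀0.3, A = 0.07069 in², x = 1.8 in, Ī = 0.0003976 in⁴.
Hole 2 (subtracted): ⌀0.3, A = 0.07069 in², x = 3.6 in, Ī = 0.0003976 in⁴.
By symmetry the centroid is at mid-width, x̄ = 2.7 in.
Transfer each piece to the centroidal y-axis using Ī + A·d² with d = x − 2.7:
  plate: d = 0 in → contributes +26.24 in⁴
  hole 1: d = -0.9 in → contributes −0.05765 in⁴
  hole 2: d = 0.9 in → contributes −0.05765 in⁴
Total I = 26.13 in⁴.

I_y ≈ 26 in⁴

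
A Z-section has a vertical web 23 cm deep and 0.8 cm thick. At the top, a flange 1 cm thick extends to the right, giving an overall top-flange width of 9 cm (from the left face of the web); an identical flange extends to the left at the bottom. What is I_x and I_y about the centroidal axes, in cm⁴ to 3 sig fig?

Split into non-overlapping primitives; take the origin at the lower-left of the bounding box.
Web: 0.8 × 23, A = 18.4 cm², y = 11.5 cm, Ī = 811.13 cm⁴.
Top flange (beyond web): 8.2 × 1, A = 8.2 cm², y = 22.5 cm, Ī = 0.68333 cm⁴.
Bottom flange (beyond web): 8.2 × 1, A = 8.2 cm², y = 0.5 cm, Ī = 0.68333 cm⁴.
Centroid: ȳ = ΣA·y / ΣA = 11.5 cm.
Transfer each piece to the centroidal x-axis using Ī + A·d² with d = y − 11.5:
  web: d = 0 cm → contributes +811.13 cm⁴
  top flange (beyond web): d = 11 cm → contributes +992.88 cm⁴
  bottom flange (beyond web): d = -11 cm → contributes +992.88 cm⁴
Total I = 2796.9 cm⁴.
For the y-axis: x̄ = 8.6 cm.
Repeating about the centroidal y-axis gives I_y = 424.98 cm⁴.

I_x ≈ 2800 cm⁴, I_y ≈ 425 cm⁴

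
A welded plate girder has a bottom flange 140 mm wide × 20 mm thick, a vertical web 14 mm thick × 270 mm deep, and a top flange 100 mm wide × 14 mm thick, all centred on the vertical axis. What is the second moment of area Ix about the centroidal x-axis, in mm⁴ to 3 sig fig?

Ix ≈ 1.05 × 10⁸ mm⁴

Decompose the section into non-overlapping parts with the origin at the bottom-left of its bounding rectangle.
Bottom plate: 140 × 20, A = 2 800 mm², y = 10 mm, Ī = 93 333 mm⁴.
Web plate: 14 × 270, A = 3 780 mm², y = 155 mm, Ī = 22 963 500 mm⁴.
Top plate: 100 × 14, A = 1 400 mm², y = 297 mm, Ī = 22 867 mm⁴.
Centroid: ȳ = ΣA·y / ΣA = 129.04 mm.
Transfer each piece to the centroidal x-axis using Ī + A·d² with d = y − 129.04:
  bottom plate: d = -119.04 mm → contributes +39 767 519 mm⁴
  web plate: d = 25.965 mm → contributes +25 511 888 mm⁴
  top plate: d = 167.96 mm → contributes +39 519 963 mm⁴
Total I = 104 799 370 mm⁴.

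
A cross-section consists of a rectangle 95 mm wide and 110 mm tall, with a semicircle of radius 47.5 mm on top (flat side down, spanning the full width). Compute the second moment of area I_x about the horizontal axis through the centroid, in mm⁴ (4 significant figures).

Decompose the section into non-overlapping parts with the origin at the bottom-left of its bounding rectangle.
Rectangular body: 95 × 110, A = 10 450 mm², y = 55 mm, Ī = 10 537 083 mm⁴.
Semicircular cap: semicircle r = 47.5, A = 3544.11 mm², y = 130.16 mm, Ī = 558 736 mm⁴.
Centroid: ȳ = ΣA·y / ΣA = 74.0347 mm.
Transfer each piece to the horizontal axis through the centroid using Ī + A·d² with d = y − 74.0347:
  rectangular body: d = -19.0347 mm → contributes +14 323 332 mm⁴
  semicircular cap: d = 56.1249 mm → contributes +11 722 699 mm⁴
Total I = 26 046 031 mm⁴.

I_x ≈ 2.605 × 10⁷ mm⁴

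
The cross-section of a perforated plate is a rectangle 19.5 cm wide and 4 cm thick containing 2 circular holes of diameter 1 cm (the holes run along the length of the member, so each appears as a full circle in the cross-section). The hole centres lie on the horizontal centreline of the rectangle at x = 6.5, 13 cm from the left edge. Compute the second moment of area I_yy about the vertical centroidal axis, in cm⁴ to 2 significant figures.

Break the section into simple shapes (no overlaps), measuring from the bottom-left corner of the bounding box.
Plate: 19.5 × 4, A = 78 cm², x = 9.75 cm, Ī = 2 472 cm⁴.
Hole 1 (subtracted): ⌀1, A = 0.7854 cm², x = 6.5 cm, Ī = 0.04909 cm⁴.
Hole 2 (subtracted): ⌀1, A = 0.7854 cm², x = 13 cm, Ī = 0.04909 cm⁴.
By symmetry the centroid is at mid-width, x̄ = 9.75 cm.
Transfer each piece to the vertical centroidal axis using Ī + A·d² with d = x − 9.75:
  plate: d = 0 cm → contributes +2 472 cm⁴
  hole 1: d = -3.25 cm → contributes −8.345 cm⁴
  hole 2: d = 3.25 cm → contributes −8.345 cm⁴
Total I = 2 455 cm⁴.

I_yy ≈ 2500 cm⁴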